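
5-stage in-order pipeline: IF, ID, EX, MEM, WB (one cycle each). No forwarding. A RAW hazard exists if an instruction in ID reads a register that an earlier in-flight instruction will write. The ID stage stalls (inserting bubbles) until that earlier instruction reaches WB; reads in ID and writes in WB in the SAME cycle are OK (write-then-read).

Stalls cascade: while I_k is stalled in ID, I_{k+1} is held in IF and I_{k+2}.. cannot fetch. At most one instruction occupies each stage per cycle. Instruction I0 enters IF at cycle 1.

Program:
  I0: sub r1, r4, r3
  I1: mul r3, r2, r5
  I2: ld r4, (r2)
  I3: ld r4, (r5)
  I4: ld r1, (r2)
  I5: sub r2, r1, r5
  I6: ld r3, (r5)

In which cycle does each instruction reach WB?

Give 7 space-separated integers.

Answer: 5 6 7 8 9 12 13

Derivation:
I0 sub r1 <- r4,r3: IF@1 ID@2 stall=0 (-) EX@3 MEM@4 WB@5
I1 mul r3 <- r2,r5: IF@2 ID@3 stall=0 (-) EX@4 MEM@5 WB@6
I2 ld r4 <- r2: IF@3 ID@4 stall=0 (-) EX@5 MEM@6 WB@7
I3 ld r4 <- r5: IF@4 ID@5 stall=0 (-) EX@6 MEM@7 WB@8
I4 ld r1 <- r2: IF@5 ID@6 stall=0 (-) EX@7 MEM@8 WB@9
I5 sub r2 <- r1,r5: IF@6 ID@7 stall=2 (RAW on I4.r1 (WB@9)) EX@10 MEM@11 WB@12
I6 ld r3 <- r5: IF@7 ID@10 stall=0 (-) EX@11 MEM@12 WB@13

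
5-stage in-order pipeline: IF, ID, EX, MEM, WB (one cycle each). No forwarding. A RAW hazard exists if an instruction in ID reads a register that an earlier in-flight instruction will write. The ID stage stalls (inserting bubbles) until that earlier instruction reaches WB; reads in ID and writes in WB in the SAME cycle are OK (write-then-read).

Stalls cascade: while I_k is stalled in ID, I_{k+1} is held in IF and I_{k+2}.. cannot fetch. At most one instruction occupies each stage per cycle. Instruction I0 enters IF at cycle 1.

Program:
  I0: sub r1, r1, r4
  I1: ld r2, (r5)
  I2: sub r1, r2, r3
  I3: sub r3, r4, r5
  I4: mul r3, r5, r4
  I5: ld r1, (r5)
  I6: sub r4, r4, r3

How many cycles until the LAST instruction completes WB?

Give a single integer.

I0 sub r1 <- r1,r4: IF@1 ID@2 stall=0 (-) EX@3 MEM@4 WB@5
I1 ld r2 <- r5: IF@2 ID@3 stall=0 (-) EX@4 MEM@5 WB@6
I2 sub r1 <- r2,r3: IF@3 ID@4 stall=2 (RAW on I1.r2 (WB@6)) EX@7 MEM@8 WB@9
I3 sub r3 <- r4,r5: IF@4 ID@7 stall=0 (-) EX@8 MEM@9 WB@10
I4 mul r3 <- r5,r4: IF@7 ID@8 stall=0 (-) EX@9 MEM@10 WB@11
I5 ld r1 <- r5: IF@8 ID@9 stall=0 (-) EX@10 MEM@11 WB@12
I6 sub r4 <- r4,r3: IF@9 ID@10 stall=1 (RAW on I4.r3 (WB@11)) EX@12 MEM@13 WB@14

Answer: 14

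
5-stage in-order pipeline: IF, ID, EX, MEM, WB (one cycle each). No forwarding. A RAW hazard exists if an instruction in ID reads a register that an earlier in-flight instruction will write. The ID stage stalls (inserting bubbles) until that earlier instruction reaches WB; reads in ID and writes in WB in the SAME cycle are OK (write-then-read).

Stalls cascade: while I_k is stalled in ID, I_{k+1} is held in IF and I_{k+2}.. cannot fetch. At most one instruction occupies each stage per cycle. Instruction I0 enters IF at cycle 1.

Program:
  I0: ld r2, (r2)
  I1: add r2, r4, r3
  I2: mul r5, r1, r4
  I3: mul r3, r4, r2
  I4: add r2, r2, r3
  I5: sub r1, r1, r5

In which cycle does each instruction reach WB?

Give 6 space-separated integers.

Answer: 5 6 7 9 12 13

Derivation:
I0 ld r2 <- r2: IF@1 ID@2 stall=0 (-) EX@3 MEM@4 WB@5
I1 add r2 <- r4,r3: IF@2 ID@3 stall=0 (-) EX@4 MEM@5 WB@6
I2 mul r5 <- r1,r4: IF@3 ID@4 stall=0 (-) EX@5 MEM@6 WB@7
I3 mul r3 <- r4,r2: IF@4 ID@5 stall=1 (RAW on I1.r2 (WB@6)) EX@7 MEM@8 WB@9
I4 add r2 <- r2,r3: IF@5 ID@7 stall=2 (RAW on I3.r3 (WB@9)) EX@10 MEM@11 WB@12
I5 sub r1 <- r1,r5: IF@7 ID@10 stall=0 (-) EX@11 MEM@12 WB@13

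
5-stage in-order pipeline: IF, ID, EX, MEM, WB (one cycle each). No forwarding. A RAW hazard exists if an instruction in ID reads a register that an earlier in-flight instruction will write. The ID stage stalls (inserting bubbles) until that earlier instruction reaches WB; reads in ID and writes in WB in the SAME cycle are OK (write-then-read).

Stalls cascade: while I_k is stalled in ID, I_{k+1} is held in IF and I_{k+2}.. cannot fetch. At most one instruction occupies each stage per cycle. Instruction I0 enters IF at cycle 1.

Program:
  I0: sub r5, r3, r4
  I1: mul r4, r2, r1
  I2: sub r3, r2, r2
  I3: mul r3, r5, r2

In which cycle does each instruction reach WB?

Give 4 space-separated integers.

Answer: 5 6 7 8

Derivation:
I0 sub r5 <- r3,r4: IF@1 ID@2 stall=0 (-) EX@3 MEM@4 WB@5
I1 mul r4 <- r2,r1: IF@2 ID@3 stall=0 (-) EX@4 MEM@5 WB@6
I2 sub r3 <- r2,r2: IF@3 ID@4 stall=0 (-) EX@5 MEM@6 WB@7
I3 mul r3 <- r5,r2: IF@4 ID@5 stall=0 (-) EX@6 MEM@7 WB@8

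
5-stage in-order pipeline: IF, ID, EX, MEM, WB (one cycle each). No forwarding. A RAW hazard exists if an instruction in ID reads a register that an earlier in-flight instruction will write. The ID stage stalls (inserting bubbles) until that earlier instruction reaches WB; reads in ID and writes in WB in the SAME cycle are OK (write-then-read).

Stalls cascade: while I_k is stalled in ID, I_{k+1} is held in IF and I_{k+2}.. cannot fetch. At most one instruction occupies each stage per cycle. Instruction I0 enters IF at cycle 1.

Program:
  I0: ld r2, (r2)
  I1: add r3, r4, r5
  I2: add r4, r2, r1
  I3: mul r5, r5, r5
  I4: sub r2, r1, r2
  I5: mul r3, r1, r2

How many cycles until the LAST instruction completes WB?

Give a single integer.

Answer: 13

Derivation:
I0 ld r2 <- r2: IF@1 ID@2 stall=0 (-) EX@3 MEM@4 WB@5
I1 add r3 <- r4,r5: IF@2 ID@3 stall=0 (-) EX@4 MEM@5 WB@6
I2 add r4 <- r2,r1: IF@3 ID@4 stall=1 (RAW on I0.r2 (WB@5)) EX@6 MEM@7 WB@8
I3 mul r5 <- r5,r5: IF@4 ID@6 stall=0 (-) EX@7 MEM@8 WB@9
I4 sub r2 <- r1,r2: IF@6 ID@7 stall=0 (-) EX@8 MEM@9 WB@10
I5 mul r3 <- r1,r2: IF@7 ID@8 stall=2 (RAW on I4.r2 (WB@10)) EX@11 MEM@12 WB@13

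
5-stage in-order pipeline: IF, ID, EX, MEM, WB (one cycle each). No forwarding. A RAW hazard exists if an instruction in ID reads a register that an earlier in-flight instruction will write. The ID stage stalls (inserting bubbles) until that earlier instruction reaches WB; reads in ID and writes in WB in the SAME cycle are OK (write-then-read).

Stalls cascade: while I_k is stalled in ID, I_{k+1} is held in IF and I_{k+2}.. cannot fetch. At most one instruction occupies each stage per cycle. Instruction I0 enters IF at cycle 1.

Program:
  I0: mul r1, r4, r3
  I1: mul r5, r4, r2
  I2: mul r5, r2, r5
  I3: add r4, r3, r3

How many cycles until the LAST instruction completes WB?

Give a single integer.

I0 mul r1 <- r4,r3: IF@1 ID@2 stall=0 (-) EX@3 MEM@4 WB@5
I1 mul r5 <- r4,r2: IF@2 ID@3 stall=0 (-) EX@4 MEM@5 WB@6
I2 mul r5 <- r2,r5: IF@3 ID@4 stall=2 (RAW on I1.r5 (WB@6)) EX@7 MEM@8 WB@9
I3 add r4 <- r3,r3: IF@4 ID@7 stall=0 (-) EX@8 MEM@9 WB@10

Answer: 10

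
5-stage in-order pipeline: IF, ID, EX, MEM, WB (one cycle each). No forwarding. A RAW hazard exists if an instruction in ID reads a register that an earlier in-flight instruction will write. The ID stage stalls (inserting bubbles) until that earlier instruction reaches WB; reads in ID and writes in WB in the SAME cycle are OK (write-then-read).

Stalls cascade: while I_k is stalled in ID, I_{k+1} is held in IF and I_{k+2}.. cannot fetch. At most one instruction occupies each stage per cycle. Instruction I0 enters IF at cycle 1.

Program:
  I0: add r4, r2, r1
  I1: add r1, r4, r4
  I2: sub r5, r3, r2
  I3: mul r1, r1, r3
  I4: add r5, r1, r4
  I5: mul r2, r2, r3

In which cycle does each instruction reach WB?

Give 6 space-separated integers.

Answer: 5 8 9 11 14 15

Derivation:
I0 add r4 <- r2,r1: IF@1 ID@2 stall=0 (-) EX@3 MEM@4 WB@5
I1 add r1 <- r4,r4: IF@2 ID@3 stall=2 (RAW on I0.r4 (WB@5)) EX@6 MEM@7 WB@8
I2 sub r5 <- r3,r2: IF@3 ID@6 stall=0 (-) EX@7 MEM@8 WB@9
I3 mul r1 <- r1,r3: IF@6 ID@7 stall=1 (RAW on I1.r1 (WB@8)) EX@9 MEM@10 WB@11
I4 add r5 <- r1,r4: IF@7 ID@9 stall=2 (RAW on I3.r1 (WB@11)) EX@12 MEM@13 WB@14
I5 mul r2 <- r2,r3: IF@9 ID@12 stall=0 (-) EX@13 MEM@14 WB@15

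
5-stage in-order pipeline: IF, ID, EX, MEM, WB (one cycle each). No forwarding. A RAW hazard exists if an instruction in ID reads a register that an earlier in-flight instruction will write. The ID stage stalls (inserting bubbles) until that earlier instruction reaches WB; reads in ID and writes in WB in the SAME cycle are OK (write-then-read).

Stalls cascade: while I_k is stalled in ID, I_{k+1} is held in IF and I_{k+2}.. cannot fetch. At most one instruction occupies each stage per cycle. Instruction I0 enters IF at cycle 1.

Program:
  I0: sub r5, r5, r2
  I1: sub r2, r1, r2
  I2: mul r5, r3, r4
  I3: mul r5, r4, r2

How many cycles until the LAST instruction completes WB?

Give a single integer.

Answer: 9

Derivation:
I0 sub r5 <- r5,r2: IF@1 ID@2 stall=0 (-) EX@3 MEM@4 WB@5
I1 sub r2 <- r1,r2: IF@2 ID@3 stall=0 (-) EX@4 MEM@5 WB@6
I2 mul r5 <- r3,r4: IF@3 ID@4 stall=0 (-) EX@5 MEM@6 WB@7
I3 mul r5 <- r4,r2: IF@4 ID@5 stall=1 (RAW on I1.r2 (WB@6)) EX@7 MEM@8 WB@9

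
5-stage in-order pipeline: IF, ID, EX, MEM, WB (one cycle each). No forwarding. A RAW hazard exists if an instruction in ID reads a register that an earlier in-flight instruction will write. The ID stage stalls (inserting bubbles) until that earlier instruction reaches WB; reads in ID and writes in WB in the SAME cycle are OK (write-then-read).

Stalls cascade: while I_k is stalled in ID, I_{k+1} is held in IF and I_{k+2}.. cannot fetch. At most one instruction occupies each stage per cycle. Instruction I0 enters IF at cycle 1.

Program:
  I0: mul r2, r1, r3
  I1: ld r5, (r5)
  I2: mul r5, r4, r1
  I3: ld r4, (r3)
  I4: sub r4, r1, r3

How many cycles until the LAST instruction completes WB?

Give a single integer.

I0 mul r2 <- r1,r3: IF@1 ID@2 stall=0 (-) EX@3 MEM@4 WB@5
I1 ld r5 <- r5: IF@2 ID@3 stall=0 (-) EX@4 MEM@5 WB@6
I2 mul r5 <- r4,r1: IF@3 ID@4 stall=0 (-) EX@5 MEM@6 WB@7
I3 ld r4 <- r3: IF@4 ID@5 stall=0 (-) EX@6 MEM@7 WB@8
I4 sub r4 <- r1,r3: IF@5 ID@6 stall=0 (-) EX@7 MEM@8 WB@9

Answer: 9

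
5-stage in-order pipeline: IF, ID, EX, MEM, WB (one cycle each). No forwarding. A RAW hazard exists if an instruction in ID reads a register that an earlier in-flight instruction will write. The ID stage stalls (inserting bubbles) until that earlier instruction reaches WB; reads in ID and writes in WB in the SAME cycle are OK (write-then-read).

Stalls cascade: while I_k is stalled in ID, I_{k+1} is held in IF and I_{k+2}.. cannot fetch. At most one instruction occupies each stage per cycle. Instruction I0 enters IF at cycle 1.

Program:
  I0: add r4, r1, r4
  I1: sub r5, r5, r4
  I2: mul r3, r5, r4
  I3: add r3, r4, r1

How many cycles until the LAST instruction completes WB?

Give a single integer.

I0 add r4 <- r1,r4: IF@1 ID@2 stall=0 (-) EX@3 MEM@4 WB@5
I1 sub r5 <- r5,r4: IF@2 ID@3 stall=2 (RAW on I0.r4 (WB@5)) EX@6 MEM@7 WB@8
I2 mul r3 <- r5,r4: IF@3 ID@6 stall=2 (RAW on I1.r5 (WB@8)) EX@9 MEM@10 WB@11
I3 add r3 <- r4,r1: IF@6 ID@9 stall=0 (-) EX@10 MEM@11 WB@12

Answer: 12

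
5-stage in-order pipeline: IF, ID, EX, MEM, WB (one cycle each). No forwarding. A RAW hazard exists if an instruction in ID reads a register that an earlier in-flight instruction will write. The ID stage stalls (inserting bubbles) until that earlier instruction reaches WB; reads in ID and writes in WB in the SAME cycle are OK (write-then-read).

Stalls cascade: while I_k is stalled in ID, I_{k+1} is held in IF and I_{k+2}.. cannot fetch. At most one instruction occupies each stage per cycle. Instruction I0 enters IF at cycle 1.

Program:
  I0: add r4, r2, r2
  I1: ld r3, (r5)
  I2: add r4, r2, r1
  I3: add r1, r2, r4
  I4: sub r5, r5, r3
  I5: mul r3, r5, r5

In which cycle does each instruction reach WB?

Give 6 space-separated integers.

I0 add r4 <- r2,r2: IF@1 ID@2 stall=0 (-) EX@3 MEM@4 WB@5
I1 ld r3 <- r5: IF@2 ID@3 stall=0 (-) EX@4 MEM@5 WB@6
I2 add r4 <- r2,r1: IF@3 ID@4 stall=0 (-) EX@5 MEM@6 WB@7
I3 add r1 <- r2,r4: IF@4 ID@5 stall=2 (RAW on I2.r4 (WB@7)) EX@8 MEM@9 WB@10
I4 sub r5 <- r5,r3: IF@5 ID@8 stall=0 (-) EX@9 MEM@10 WB@11
I5 mul r3 <- r5,r5: IF@8 ID@9 stall=2 (RAW on I4.r5 (WB@11)) EX@12 MEM@13 WB@14

Answer: 5 6 7 10 11 14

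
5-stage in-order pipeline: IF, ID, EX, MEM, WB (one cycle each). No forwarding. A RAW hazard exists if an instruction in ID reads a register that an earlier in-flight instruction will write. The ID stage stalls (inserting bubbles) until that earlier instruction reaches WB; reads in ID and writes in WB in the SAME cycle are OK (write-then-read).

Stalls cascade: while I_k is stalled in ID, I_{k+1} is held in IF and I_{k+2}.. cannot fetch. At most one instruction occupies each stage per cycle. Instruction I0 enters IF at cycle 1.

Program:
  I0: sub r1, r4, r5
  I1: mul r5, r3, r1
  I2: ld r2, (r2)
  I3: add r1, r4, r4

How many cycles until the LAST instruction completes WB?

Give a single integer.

I0 sub r1 <- r4,r5: IF@1 ID@2 stall=0 (-) EX@3 MEM@4 WB@5
I1 mul r5 <- r3,r1: IF@2 ID@3 stall=2 (RAW on I0.r1 (WB@5)) EX@6 MEM@7 WB@8
I2 ld r2 <- r2: IF@3 ID@6 stall=0 (-) EX@7 MEM@8 WB@9
I3 add r1 <- r4,r4: IF@6 ID@7 stall=0 (-) EX@8 MEM@9 WB@10

Answer: 10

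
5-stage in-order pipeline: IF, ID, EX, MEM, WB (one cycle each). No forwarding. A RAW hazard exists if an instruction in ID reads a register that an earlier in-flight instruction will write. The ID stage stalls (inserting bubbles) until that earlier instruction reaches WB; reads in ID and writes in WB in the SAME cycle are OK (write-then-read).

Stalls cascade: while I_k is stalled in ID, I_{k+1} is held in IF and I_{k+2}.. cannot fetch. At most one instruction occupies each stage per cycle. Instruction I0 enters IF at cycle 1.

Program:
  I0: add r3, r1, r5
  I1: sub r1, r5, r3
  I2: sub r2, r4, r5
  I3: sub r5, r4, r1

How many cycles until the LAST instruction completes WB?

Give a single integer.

I0 add r3 <- r1,r5: IF@1 ID@2 stall=0 (-) EX@3 MEM@4 WB@5
I1 sub r1 <- r5,r3: IF@2 ID@3 stall=2 (RAW on I0.r3 (WB@5)) EX@6 MEM@7 WB@8
I2 sub r2 <- r4,r5: IF@3 ID@6 stall=0 (-) EX@7 MEM@8 WB@9
I3 sub r5 <- r4,r1: IF@6 ID@7 stall=1 (RAW on I1.r1 (WB@8)) EX@9 MEM@10 WB@11

Answer: 11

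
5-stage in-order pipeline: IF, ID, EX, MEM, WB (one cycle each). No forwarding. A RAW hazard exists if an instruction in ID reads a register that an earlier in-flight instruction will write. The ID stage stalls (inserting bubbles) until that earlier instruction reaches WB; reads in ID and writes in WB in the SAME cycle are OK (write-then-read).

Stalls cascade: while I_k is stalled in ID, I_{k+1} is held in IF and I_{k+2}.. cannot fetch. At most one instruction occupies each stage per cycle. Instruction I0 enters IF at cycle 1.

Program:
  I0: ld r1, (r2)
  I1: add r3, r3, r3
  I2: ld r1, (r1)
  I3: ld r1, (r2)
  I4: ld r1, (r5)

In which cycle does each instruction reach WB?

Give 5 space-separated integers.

Answer: 5 6 8 9 10

Derivation:
I0 ld r1 <- r2: IF@1 ID@2 stall=0 (-) EX@3 MEM@4 WB@5
I1 add r3 <- r3,r3: IF@2 ID@3 stall=0 (-) EX@4 MEM@5 WB@6
I2 ld r1 <- r1: IF@3 ID@4 stall=1 (RAW on I0.r1 (WB@5)) EX@6 MEM@7 WB@8
I3 ld r1 <- r2: IF@4 ID@6 stall=0 (-) EX@7 MEM@8 WB@9
I4 ld r1 <- r5: IF@6 ID@7 stall=0 (-) EX@8 MEM@9 WB@10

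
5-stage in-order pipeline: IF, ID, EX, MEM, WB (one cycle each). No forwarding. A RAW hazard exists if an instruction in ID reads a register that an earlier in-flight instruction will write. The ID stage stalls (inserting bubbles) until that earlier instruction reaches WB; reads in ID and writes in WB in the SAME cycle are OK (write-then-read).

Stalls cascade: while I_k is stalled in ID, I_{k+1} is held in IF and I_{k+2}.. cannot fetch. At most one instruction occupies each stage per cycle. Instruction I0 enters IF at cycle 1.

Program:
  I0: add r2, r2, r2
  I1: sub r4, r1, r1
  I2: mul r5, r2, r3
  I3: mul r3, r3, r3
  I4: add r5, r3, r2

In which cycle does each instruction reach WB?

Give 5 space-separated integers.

Answer: 5 6 8 9 12

Derivation:
I0 add r2 <- r2,r2: IF@1 ID@2 stall=0 (-) EX@3 MEM@4 WB@5
I1 sub r4 <- r1,r1: IF@2 ID@3 stall=0 (-) EX@4 MEM@5 WB@6
I2 mul r5 <- r2,r3: IF@3 ID@4 stall=1 (RAW on I0.r2 (WB@5)) EX@6 MEM@7 WB@8
I3 mul r3 <- r3,r3: IF@4 ID@6 stall=0 (-) EX@7 MEM@8 WB@9
I4 add r5 <- r3,r2: IF@6 ID@7 stall=2 (RAW on I3.r3 (WB@9)) EX@10 MEM@11 WB@12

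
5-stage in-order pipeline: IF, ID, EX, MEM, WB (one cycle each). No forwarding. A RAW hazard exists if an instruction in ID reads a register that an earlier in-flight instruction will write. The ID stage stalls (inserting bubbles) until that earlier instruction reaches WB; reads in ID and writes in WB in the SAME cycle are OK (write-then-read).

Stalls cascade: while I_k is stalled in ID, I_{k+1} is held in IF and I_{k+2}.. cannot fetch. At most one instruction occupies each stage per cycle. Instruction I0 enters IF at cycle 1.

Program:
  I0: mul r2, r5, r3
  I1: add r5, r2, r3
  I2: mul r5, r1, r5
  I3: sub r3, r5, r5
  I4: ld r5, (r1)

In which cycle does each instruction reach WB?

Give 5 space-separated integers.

Answer: 5 8 11 14 15

Derivation:
I0 mul r2 <- r5,r3: IF@1 ID@2 stall=0 (-) EX@3 MEM@4 WB@5
I1 add r5 <- r2,r3: IF@2 ID@3 stall=2 (RAW on I0.r2 (WB@5)) EX@6 MEM@7 WB@8
I2 mul r5 <- r1,r5: IF@3 ID@6 stall=2 (RAW on I1.r5 (WB@8)) EX@9 MEM@10 WB@11
I3 sub r3 <- r5,r5: IF@6 ID@9 stall=2 (RAW on I2.r5 (WB@11)) EX@12 MEM@13 WB@14
I4 ld r5 <- r1: IF@9 ID@12 stall=0 (-) EX@13 MEM@14 WB@15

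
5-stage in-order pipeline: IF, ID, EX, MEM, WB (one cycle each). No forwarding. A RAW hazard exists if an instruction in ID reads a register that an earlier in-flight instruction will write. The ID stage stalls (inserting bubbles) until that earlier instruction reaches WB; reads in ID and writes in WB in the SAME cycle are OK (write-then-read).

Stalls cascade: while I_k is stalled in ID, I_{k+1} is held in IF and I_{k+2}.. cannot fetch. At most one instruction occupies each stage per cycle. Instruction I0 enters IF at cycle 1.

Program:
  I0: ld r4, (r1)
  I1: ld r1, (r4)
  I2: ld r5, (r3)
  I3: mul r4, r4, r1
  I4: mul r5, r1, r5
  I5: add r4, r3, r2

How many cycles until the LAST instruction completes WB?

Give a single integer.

Answer: 13

Derivation:
I0 ld r4 <- r1: IF@1 ID@2 stall=0 (-) EX@3 MEM@4 WB@5
I1 ld r1 <- r4: IF@2 ID@3 stall=2 (RAW on I0.r4 (WB@5)) EX@6 MEM@7 WB@8
I2 ld r5 <- r3: IF@3 ID@6 stall=0 (-) EX@7 MEM@8 WB@9
I3 mul r4 <- r4,r1: IF@6 ID@7 stall=1 (RAW on I1.r1 (WB@8)) EX@9 MEM@10 WB@11
I4 mul r5 <- r1,r5: IF@7 ID@9 stall=0 (-) EX@10 MEM@11 WB@12
I5 add r4 <- r3,r2: IF@9 ID@10 stall=0 (-) EX@11 MEM@12 WB@13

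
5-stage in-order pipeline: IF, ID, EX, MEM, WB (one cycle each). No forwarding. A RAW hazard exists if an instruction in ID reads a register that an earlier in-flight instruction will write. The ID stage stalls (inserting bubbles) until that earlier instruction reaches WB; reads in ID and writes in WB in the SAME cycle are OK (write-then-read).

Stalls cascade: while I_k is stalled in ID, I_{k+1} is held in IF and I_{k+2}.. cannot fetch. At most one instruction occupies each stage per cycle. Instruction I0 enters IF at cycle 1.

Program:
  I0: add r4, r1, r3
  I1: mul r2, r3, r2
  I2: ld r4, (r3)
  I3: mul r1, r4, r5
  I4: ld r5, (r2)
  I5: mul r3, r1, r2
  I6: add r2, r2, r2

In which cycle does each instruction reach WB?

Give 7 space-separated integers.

I0 add r4 <- r1,r3: IF@1 ID@2 stall=0 (-) EX@3 MEM@4 WB@5
I1 mul r2 <- r3,r2: IF@2 ID@3 stall=0 (-) EX@4 MEM@5 WB@6
I2 ld r4 <- r3: IF@3 ID@4 stall=0 (-) EX@5 MEM@6 WB@7
I3 mul r1 <- r4,r5: IF@4 ID@5 stall=2 (RAW on I2.r4 (WB@7)) EX@8 MEM@9 WB@10
I4 ld r5 <- r2: IF@5 ID@8 stall=0 (-) EX@9 MEM@10 WB@11
I5 mul r3 <- r1,r2: IF@8 ID@9 stall=1 (RAW on I3.r1 (WB@10)) EX@11 MEM@12 WB@13
I6 add r2 <- r2,r2: IF@9 ID@11 stall=0 (-) EX@12 MEM@13 WB@14

Answer: 5 6 7 10 11 13 14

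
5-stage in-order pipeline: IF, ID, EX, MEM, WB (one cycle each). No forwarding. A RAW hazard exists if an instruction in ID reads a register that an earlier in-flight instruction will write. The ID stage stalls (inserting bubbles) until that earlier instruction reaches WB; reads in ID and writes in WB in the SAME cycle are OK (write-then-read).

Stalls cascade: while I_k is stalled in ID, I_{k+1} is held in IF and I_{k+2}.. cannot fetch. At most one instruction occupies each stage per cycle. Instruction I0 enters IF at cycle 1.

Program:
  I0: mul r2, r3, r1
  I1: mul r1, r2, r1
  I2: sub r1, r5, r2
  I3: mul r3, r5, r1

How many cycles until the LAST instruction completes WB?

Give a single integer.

I0 mul r2 <- r3,r1: IF@1 ID@2 stall=0 (-) EX@3 MEM@4 WB@5
I1 mul r1 <- r2,r1: IF@2 ID@3 stall=2 (RAW on I0.r2 (WB@5)) EX@6 MEM@7 WB@8
I2 sub r1 <- r5,r2: IF@3 ID@6 stall=0 (-) EX@7 MEM@8 WB@9
I3 mul r3 <- r5,r1: IF@6 ID@7 stall=2 (RAW on I2.r1 (WB@9)) EX@10 MEM@11 WB@12

Answer: 12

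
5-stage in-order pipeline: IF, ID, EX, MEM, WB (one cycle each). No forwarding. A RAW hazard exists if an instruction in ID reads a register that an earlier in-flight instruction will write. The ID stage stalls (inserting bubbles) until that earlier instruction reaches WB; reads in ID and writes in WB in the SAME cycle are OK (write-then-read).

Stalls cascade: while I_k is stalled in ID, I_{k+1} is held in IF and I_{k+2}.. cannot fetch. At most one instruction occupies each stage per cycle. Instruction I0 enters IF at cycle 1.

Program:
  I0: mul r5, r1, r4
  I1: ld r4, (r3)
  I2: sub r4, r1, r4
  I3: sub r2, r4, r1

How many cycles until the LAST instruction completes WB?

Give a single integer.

I0 mul r5 <- r1,r4: IF@1 ID@2 stall=0 (-) EX@3 MEM@4 WB@5
I1 ld r4 <- r3: IF@2 ID@3 stall=0 (-) EX@4 MEM@5 WB@6
I2 sub r4 <- r1,r4: IF@3 ID@4 stall=2 (RAW on I1.r4 (WB@6)) EX@7 MEM@8 WB@9
I3 sub r2 <- r4,r1: IF@4 ID@7 stall=2 (RAW on I2.r4 (WB@9)) EX@10 MEM@11 WB@12

Answer: 12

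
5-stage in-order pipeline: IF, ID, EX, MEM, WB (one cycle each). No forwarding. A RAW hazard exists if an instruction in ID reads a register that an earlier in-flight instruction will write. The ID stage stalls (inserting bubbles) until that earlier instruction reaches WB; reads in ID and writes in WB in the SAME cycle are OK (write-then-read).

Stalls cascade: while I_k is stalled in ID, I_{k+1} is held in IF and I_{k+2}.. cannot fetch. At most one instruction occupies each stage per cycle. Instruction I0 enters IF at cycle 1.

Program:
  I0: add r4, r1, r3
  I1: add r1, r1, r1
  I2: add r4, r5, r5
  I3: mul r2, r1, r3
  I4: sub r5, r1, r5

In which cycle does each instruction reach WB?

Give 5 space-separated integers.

I0 add r4 <- r1,r3: IF@1 ID@2 stall=0 (-) EX@3 MEM@4 WB@5
I1 add r1 <- r1,r1: IF@2 ID@3 stall=0 (-) EX@4 MEM@5 WB@6
I2 add r4 <- r5,r5: IF@3 ID@4 stall=0 (-) EX@5 MEM@6 WB@7
I3 mul r2 <- r1,r3: IF@4 ID@5 stall=1 (RAW on I1.r1 (WB@6)) EX@7 MEM@8 WB@9
I4 sub r5 <- r1,r5: IF@5 ID@7 stall=0 (-) EX@8 MEM@9 WB@10

Answer: 5 6 7 9 10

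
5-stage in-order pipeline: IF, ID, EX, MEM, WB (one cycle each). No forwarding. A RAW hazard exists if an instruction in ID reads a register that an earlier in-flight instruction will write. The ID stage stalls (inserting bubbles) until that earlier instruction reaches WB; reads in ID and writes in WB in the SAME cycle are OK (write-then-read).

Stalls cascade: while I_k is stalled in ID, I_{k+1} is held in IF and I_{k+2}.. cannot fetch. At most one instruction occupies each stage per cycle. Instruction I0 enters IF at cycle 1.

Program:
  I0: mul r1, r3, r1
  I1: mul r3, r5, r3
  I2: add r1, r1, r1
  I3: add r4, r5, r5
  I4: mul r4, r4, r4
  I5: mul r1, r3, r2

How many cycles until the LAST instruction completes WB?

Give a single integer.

I0 mul r1 <- r3,r1: IF@1 ID@2 stall=0 (-) EX@3 MEM@4 WB@5
I1 mul r3 <- r5,r3: IF@2 ID@3 stall=0 (-) EX@4 MEM@5 WB@6
I2 add r1 <- r1,r1: IF@3 ID@4 stall=1 (RAW on I0.r1 (WB@5)) EX@6 MEM@7 WB@8
I3 add r4 <- r5,r5: IF@4 ID@6 stall=0 (-) EX@7 MEM@8 WB@9
I4 mul r4 <- r4,r4: IF@6 ID@7 stall=2 (RAW on I3.r4 (WB@9)) EX@10 MEM@11 WB@12
I5 mul r1 <- r3,r2: IF@7 ID@10 stall=0 (-) EX@11 MEM@12 WB@13

Answer: 13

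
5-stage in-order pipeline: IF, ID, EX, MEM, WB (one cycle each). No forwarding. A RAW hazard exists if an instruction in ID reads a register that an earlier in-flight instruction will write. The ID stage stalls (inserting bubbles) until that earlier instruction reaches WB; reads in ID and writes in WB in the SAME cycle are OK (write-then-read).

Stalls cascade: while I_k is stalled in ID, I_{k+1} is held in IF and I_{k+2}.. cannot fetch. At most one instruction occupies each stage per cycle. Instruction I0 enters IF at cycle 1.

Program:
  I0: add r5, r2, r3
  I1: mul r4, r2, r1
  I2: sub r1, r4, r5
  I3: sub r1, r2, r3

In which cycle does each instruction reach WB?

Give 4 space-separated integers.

I0 add r5 <- r2,r3: IF@1 ID@2 stall=0 (-) EX@3 MEM@4 WB@5
I1 mul r4 <- r2,r1: IF@2 ID@3 stall=0 (-) EX@4 MEM@5 WB@6
I2 sub r1 <- r4,r5: IF@3 ID@4 stall=2 (RAW on I1.r4 (WB@6)) EX@7 MEM@8 WB@9
I3 sub r1 <- r2,r3: IF@4 ID@7 stall=0 (-) EX@8 MEM@9 WB@10

Answer: 5 6 9 10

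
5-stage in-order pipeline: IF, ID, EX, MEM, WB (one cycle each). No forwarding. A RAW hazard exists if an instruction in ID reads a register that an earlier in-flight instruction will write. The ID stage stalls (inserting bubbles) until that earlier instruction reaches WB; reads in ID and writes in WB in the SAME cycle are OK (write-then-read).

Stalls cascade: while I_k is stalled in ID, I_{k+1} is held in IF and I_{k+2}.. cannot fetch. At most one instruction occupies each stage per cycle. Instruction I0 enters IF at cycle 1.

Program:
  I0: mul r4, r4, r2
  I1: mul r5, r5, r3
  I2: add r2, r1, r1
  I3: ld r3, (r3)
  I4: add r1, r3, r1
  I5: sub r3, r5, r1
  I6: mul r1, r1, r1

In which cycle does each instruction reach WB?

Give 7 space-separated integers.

Answer: 5 6 7 8 11 14 15

Derivation:
I0 mul r4 <- r4,r2: IF@1 ID@2 stall=0 (-) EX@3 MEM@4 WB@5
I1 mul r5 <- r5,r3: IF@2 ID@3 stall=0 (-) EX@4 MEM@5 WB@6
I2 add r2 <- r1,r1: IF@3 ID@4 stall=0 (-) EX@5 MEM@6 WB@7
I3 ld r3 <- r3: IF@4 ID@5 stall=0 (-) EX@6 MEM@7 WB@8
I4 add r1 <- r3,r1: IF@5 ID@6 stall=2 (RAW on I3.r3 (WB@8)) EX@9 MEM@10 WB@11
I5 sub r3 <- r5,r1: IF@6 ID@9 stall=2 (RAW on I4.r1 (WB@11)) EX@12 MEM@13 WB@14
I6 mul r1 <- r1,r1: IF@9 ID@12 stall=0 (-) EX@13 MEM@14 WB@15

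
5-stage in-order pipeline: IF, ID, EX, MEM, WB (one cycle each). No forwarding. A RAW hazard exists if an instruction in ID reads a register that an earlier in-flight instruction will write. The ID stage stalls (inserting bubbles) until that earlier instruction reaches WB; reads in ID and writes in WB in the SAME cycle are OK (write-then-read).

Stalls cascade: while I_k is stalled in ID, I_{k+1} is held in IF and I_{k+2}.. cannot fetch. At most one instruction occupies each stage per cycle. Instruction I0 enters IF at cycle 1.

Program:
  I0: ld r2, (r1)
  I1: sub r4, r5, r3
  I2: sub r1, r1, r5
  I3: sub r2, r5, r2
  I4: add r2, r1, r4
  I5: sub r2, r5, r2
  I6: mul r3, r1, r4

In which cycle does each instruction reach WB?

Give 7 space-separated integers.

Answer: 5 6 7 8 10 13 14

Derivation:
I0 ld r2 <- r1: IF@1 ID@2 stall=0 (-) EX@3 MEM@4 WB@5
I1 sub r4 <- r5,r3: IF@2 ID@3 stall=0 (-) EX@4 MEM@5 WB@6
I2 sub r1 <- r1,r5: IF@3 ID@4 stall=0 (-) EX@5 MEM@6 WB@7
I3 sub r2 <- r5,r2: IF@4 ID@5 stall=0 (-) EX@6 MEM@7 WB@8
I4 add r2 <- r1,r4: IF@5 ID@6 stall=1 (RAW on I2.r1 (WB@7)) EX@8 MEM@9 WB@10
I5 sub r2 <- r5,r2: IF@6 ID@8 stall=2 (RAW on I4.r2 (WB@10)) EX@11 MEM@12 WB@13
I6 mul r3 <- r1,r4: IF@8 ID@11 stall=0 (-) EX@12 MEM@13 WB@14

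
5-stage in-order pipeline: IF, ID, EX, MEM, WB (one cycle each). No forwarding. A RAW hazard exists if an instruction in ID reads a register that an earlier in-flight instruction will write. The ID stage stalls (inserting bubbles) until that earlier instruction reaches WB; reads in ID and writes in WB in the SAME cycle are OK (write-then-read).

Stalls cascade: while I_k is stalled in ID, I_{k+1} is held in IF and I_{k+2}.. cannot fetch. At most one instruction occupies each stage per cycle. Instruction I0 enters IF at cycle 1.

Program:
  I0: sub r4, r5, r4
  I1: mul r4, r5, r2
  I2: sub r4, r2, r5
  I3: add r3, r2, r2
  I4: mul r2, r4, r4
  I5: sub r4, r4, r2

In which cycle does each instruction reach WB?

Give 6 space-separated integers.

Answer: 5 6 7 8 10 13

Derivation:
I0 sub r4 <- r5,r4: IF@1 ID@2 stall=0 (-) EX@3 MEM@4 WB@5
I1 mul r4 <- r5,r2: IF@2 ID@3 stall=0 (-) EX@4 MEM@5 WB@6
I2 sub r4 <- r2,r5: IF@3 ID@4 stall=0 (-) EX@5 MEM@6 WB@7
I3 add r3 <- r2,r2: IF@4 ID@5 stall=0 (-) EX@6 MEM@7 WB@8
I4 mul r2 <- r4,r4: IF@5 ID@6 stall=1 (RAW on I2.r4 (WB@7)) EX@8 MEM@9 WB@10
I5 sub r4 <- r4,r2: IF@6 ID@8 stall=2 (RAW on I4.r2 (WB@10)) EX@11 MEM@12 WB@13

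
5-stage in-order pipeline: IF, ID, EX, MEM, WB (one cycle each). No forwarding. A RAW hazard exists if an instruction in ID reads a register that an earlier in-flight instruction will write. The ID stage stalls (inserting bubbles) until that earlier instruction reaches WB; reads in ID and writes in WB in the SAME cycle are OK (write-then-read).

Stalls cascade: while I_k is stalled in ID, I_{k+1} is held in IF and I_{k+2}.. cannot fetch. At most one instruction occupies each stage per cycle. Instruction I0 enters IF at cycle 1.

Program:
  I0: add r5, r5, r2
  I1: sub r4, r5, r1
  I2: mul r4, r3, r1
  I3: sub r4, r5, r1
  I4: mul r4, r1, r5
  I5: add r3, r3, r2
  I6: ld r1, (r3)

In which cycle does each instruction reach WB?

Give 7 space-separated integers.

Answer: 5 8 9 10 11 12 15

Derivation:
I0 add r5 <- r5,r2: IF@1 ID@2 stall=0 (-) EX@3 MEM@4 WB@5
I1 sub r4 <- r5,r1: IF@2 ID@3 stall=2 (RAW on I0.r5 (WB@5)) EX@6 MEM@7 WB@8
I2 mul r4 <- r3,r1: IF@3 ID@6 stall=0 (-) EX@7 MEM@8 WB@9
I3 sub r4 <- r5,r1: IF@6 ID@7 stall=0 (-) EX@8 MEM@9 WB@10
I4 mul r4 <- r1,r5: IF@7 ID@8 stall=0 (-) EX@9 MEM@10 WB@11
I5 add r3 <- r3,r2: IF@8 ID@9 stall=0 (-) EX@10 MEM@11 WB@12
I6 ld r1 <- r3: IF@9 ID@10 stall=2 (RAW on I5.r3 (WB@12)) EX@13 MEM@14 WB@15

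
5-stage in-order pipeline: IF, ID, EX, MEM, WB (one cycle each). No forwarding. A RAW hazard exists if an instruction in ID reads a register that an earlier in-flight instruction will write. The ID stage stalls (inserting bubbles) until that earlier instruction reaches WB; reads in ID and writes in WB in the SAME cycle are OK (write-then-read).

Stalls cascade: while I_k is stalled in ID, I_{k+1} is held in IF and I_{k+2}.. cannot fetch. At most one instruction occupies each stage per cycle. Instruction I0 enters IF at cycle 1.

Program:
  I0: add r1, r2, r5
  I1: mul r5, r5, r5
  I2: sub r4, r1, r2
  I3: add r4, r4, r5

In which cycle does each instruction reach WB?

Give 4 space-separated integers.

Answer: 5 6 8 11

Derivation:
I0 add r1 <- r2,r5: IF@1 ID@2 stall=0 (-) EX@3 MEM@4 WB@5
I1 mul r5 <- r5,r5: IF@2 ID@3 stall=0 (-) EX@4 MEM@5 WB@6
I2 sub r4 <- r1,r2: IF@3 ID@4 stall=1 (RAW on I0.r1 (WB@5)) EX@6 MEM@7 WB@8
I3 add r4 <- r4,r5: IF@4 ID@6 stall=2 (RAW on I2.r4 (WB@8)) EX@9 MEM@10 WB@11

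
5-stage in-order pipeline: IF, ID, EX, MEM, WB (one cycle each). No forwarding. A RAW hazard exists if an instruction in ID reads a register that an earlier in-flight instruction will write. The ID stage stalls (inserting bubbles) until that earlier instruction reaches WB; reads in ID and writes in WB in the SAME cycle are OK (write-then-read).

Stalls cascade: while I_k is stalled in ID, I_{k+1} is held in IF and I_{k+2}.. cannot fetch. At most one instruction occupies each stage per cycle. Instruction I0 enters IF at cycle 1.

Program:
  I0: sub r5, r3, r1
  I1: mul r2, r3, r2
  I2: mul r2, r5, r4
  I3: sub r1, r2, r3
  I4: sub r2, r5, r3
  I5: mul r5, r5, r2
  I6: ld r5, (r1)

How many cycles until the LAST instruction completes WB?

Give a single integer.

I0 sub r5 <- r3,r1: IF@1 ID@2 stall=0 (-) EX@3 MEM@4 WB@5
I1 mul r2 <- r3,r2: IF@2 ID@3 stall=0 (-) EX@4 MEM@5 WB@6
I2 mul r2 <- r5,r4: IF@3 ID@4 stall=1 (RAW on I0.r5 (WB@5)) EX@6 MEM@7 WB@8
I3 sub r1 <- r2,r3: IF@4 ID@6 stall=2 (RAW on I2.r2 (WB@8)) EX@9 MEM@10 WB@11
I4 sub r2 <- r5,r3: IF@6 ID@9 stall=0 (-) EX@10 MEM@11 WB@12
I5 mul r5 <- r5,r2: IF@9 ID@10 stall=2 (RAW on I4.r2 (WB@12)) EX@13 MEM@14 WB@15
I6 ld r5 <- r1: IF@10 ID@13 stall=0 (-) EX@14 MEM@15 WB@16

Answer: 16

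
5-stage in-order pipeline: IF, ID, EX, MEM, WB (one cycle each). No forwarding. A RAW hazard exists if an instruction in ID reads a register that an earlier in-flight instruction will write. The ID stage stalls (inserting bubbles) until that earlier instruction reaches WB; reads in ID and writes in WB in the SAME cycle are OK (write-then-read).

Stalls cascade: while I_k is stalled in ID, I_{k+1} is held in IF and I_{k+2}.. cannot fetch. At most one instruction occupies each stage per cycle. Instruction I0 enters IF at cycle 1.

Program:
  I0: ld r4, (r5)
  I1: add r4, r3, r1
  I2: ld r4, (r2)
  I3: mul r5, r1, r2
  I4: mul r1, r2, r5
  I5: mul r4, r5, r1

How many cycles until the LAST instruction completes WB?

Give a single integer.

I0 ld r4 <- r5: IF@1 ID@2 stall=0 (-) EX@3 MEM@4 WB@5
I1 add r4 <- r3,r1: IF@2 ID@3 stall=0 (-) EX@4 MEM@5 WB@6
I2 ld r4 <- r2: IF@3 ID@4 stall=0 (-) EX@5 MEM@6 WB@7
I3 mul r5 <- r1,r2: IF@4 ID@5 stall=0 (-) EX@6 MEM@7 WB@8
I4 mul r1 <- r2,r5: IF@5 ID@6 stall=2 (RAW on I3.r5 (WB@8)) EX@9 MEM@10 WB@11
I5 mul r4 <- r5,r1: IF@6 ID@9 stall=2 (RAW on I4.r1 (WB@11)) EX@12 MEM@13 WB@14

Answer: 14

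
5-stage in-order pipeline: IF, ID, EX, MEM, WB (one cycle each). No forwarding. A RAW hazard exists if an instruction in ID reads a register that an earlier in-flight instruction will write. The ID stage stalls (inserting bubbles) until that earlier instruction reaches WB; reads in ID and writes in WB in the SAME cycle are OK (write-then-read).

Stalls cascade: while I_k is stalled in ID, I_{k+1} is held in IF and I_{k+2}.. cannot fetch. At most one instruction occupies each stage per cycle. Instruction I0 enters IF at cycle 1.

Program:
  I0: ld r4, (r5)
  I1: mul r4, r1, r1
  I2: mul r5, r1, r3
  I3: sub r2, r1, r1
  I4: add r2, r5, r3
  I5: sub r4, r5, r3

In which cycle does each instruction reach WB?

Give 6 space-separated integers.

I0 ld r4 <- r5: IF@1 ID@2 stall=0 (-) EX@3 MEM@4 WB@5
I1 mul r4 <- r1,r1: IF@2 ID@3 stall=0 (-) EX@4 MEM@5 WB@6
I2 mul r5 <- r1,r3: IF@3 ID@4 stall=0 (-) EX@5 MEM@6 WB@7
I3 sub r2 <- r1,r1: IF@4 ID@5 stall=0 (-) EX@6 MEM@7 WB@8
I4 add r2 <- r5,r3: IF@5 ID@6 stall=1 (RAW on I2.r5 (WB@7)) EX@8 MEM@9 WB@10
I5 sub r4 <- r5,r3: IF@6 ID@8 stall=0 (-) EX@9 MEM@10 WB@11

Answer: 5 6 7 8 10 11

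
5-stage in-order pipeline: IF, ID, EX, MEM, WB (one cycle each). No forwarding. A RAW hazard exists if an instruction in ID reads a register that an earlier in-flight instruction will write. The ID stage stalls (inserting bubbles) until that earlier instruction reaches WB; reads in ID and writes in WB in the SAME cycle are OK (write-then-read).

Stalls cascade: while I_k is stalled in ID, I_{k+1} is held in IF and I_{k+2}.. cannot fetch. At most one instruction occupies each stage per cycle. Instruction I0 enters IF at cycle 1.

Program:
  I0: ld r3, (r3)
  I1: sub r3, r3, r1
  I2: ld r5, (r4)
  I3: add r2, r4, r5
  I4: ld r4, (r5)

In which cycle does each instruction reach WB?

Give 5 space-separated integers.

I0 ld r3 <- r3: IF@1 ID@2 stall=0 (-) EX@3 MEM@4 WB@5
I1 sub r3 <- r3,r1: IF@2 ID@3 stall=2 (RAW on I0.r3 (WB@5)) EX@6 MEM@7 WB@8
I2 ld r5 <- r4: IF@3 ID@6 stall=0 (-) EX@7 MEM@8 WB@9
I3 add r2 <- r4,r5: IF@6 ID@7 stall=2 (RAW on I2.r5 (WB@9)) EX@10 MEM@11 WB@12
I4 ld r4 <- r5: IF@7 ID@10 stall=0 (-) EX@11 MEM@12 WB@13

Answer: 5 8 9 12 13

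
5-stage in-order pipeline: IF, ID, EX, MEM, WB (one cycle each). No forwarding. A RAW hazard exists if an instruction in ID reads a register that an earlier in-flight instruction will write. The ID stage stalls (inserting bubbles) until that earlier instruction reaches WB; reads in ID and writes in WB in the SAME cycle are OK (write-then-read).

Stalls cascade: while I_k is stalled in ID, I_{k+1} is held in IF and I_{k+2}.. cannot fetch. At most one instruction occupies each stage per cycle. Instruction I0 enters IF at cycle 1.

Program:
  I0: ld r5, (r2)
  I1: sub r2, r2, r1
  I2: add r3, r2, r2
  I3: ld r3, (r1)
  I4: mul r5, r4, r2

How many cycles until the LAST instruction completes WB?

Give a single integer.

Answer: 11

Derivation:
I0 ld r5 <- r2: IF@1 ID@2 stall=0 (-) EX@3 MEM@4 WB@5
I1 sub r2 <- r2,r1: IF@2 ID@3 stall=0 (-) EX@4 MEM@5 WB@6
I2 add r3 <- r2,r2: IF@3 ID@4 stall=2 (RAW on I1.r2 (WB@6)) EX@7 MEM@8 WB@9
I3 ld r3 <- r1: IF@4 ID@7 stall=0 (-) EX@8 MEM@9 WB@10
I4 mul r5 <- r4,r2: IF@7 ID@8 stall=0 (-) EX@9 MEM@10 WB@11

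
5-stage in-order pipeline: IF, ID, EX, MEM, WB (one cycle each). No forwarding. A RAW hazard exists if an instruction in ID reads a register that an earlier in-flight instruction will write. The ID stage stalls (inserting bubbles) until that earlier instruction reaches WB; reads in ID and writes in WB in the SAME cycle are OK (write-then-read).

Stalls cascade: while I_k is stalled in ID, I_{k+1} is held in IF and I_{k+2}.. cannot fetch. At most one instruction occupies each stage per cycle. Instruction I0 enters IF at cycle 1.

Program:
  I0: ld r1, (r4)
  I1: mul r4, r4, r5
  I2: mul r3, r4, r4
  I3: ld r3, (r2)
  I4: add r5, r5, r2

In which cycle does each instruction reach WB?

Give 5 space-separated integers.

Answer: 5 6 9 10 11

Derivation:
I0 ld r1 <- r4: IF@1 ID@2 stall=0 (-) EX@3 MEM@4 WB@5
I1 mul r4 <- r4,r5: IF@2 ID@3 stall=0 (-) EX@4 MEM@5 WB@6
I2 mul r3 <- r4,r4: IF@3 ID@4 stall=2 (RAW on I1.r4 (WB@6)) EX@7 MEM@8 WB@9
I3 ld r3 <- r2: IF@4 ID@7 stall=0 (-) EX@8 MEM@9 WB@10
I4 add r5 <- r5,r2: IF@7 ID@8 stall=0 (-) EX@9 MEM@10 WB@11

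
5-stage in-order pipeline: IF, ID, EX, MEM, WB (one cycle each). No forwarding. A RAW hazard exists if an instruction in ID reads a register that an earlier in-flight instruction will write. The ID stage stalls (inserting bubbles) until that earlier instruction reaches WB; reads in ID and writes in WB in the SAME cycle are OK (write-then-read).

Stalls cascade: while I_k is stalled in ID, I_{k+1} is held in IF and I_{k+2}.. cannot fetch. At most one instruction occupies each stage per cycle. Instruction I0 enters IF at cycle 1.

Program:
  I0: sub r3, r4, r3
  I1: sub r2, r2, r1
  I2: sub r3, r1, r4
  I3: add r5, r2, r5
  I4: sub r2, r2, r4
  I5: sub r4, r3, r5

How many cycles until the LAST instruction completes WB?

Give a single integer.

I0 sub r3 <- r4,r3: IF@1 ID@2 stall=0 (-) EX@3 MEM@4 WB@5
I1 sub r2 <- r2,r1: IF@2 ID@3 stall=0 (-) EX@4 MEM@5 WB@6
I2 sub r3 <- r1,r4: IF@3 ID@4 stall=0 (-) EX@5 MEM@6 WB@7
I3 add r5 <- r2,r5: IF@4 ID@5 stall=1 (RAW on I1.r2 (WB@6)) EX@7 MEM@8 WB@9
I4 sub r2 <- r2,r4: IF@5 ID@7 stall=0 (-) EX@8 MEM@9 WB@10
I5 sub r4 <- r3,r5: IF@7 ID@8 stall=1 (RAW on I3.r5 (WB@9)) EX@10 MEM@11 WB@12

Answer: 12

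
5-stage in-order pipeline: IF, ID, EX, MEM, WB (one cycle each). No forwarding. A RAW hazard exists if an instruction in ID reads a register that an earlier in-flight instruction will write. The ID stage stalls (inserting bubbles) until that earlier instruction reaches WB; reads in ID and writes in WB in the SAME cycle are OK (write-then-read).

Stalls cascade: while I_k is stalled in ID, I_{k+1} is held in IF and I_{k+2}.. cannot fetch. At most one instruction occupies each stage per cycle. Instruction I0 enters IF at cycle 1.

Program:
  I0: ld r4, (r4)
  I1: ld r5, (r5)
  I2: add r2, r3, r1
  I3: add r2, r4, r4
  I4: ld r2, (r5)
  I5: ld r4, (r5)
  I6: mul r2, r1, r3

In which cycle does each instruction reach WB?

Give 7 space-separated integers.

I0 ld r4 <- r4: IF@1 ID@2 stall=0 (-) EX@3 MEM@4 WB@5
I1 ld r5 <- r5: IF@2 ID@3 stall=0 (-) EX@4 MEM@5 WB@6
I2 add r2 <- r3,r1: IF@3 ID@4 stall=0 (-) EX@5 MEM@6 WB@7
I3 add r2 <- r4,r4: IF@4 ID@5 stall=0 (-) EX@6 MEM@7 WB@8
I4 ld r2 <- r5: IF@5 ID@6 stall=0 (-) EX@7 MEM@8 WB@9
I5 ld r4 <- r5: IF@6 ID@7 stall=0 (-) EX@8 MEM@9 WB@10
I6 mul r2 <- r1,r3: IF@7 ID@8 stall=0 (-) EX@9 MEM@10 WB@11

Answer: 5 6 7 8 9 10 11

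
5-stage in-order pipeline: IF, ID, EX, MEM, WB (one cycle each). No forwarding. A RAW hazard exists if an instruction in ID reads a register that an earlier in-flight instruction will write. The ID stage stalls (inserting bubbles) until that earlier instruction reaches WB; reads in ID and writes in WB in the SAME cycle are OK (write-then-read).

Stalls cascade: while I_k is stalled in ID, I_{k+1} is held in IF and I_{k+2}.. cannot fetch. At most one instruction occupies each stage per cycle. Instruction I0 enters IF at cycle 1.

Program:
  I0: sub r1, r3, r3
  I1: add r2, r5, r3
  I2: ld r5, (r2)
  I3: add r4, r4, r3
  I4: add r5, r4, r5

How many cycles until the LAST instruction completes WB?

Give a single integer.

Answer: 13

Derivation:
I0 sub r1 <- r3,r3: IF@1 ID@2 stall=0 (-) EX@3 MEM@4 WB@5
I1 add r2 <- r5,r3: IF@2 ID@3 stall=0 (-) EX@4 MEM@5 WB@6
I2 ld r5 <- r2: IF@3 ID@4 stall=2 (RAW on I1.r2 (WB@6)) EX@7 MEM@8 WB@9
I3 add r4 <- r4,r3: IF@4 ID@7 stall=0 (-) EX@8 MEM@9 WB@10
I4 add r5 <- r4,r5: IF@7 ID@8 stall=2 (RAW on I3.r4 (WB@10)) EX@11 MEM@12 WB@13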